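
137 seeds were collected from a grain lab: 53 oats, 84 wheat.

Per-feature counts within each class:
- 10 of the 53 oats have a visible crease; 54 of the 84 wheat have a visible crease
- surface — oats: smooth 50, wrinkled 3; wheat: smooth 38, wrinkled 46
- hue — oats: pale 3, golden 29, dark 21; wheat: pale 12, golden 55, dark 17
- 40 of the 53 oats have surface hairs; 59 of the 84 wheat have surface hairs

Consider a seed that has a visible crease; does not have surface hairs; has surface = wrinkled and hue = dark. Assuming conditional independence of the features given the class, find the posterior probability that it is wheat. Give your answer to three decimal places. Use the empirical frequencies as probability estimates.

oats: (53/137) × (10/53) × (3/53) × (21/53) × (13/53) ≈ 0.000401546
wheat: (84/137) × (54/84) × (46/84) × (17/84) × (25/84) ≈ 0.0130012
P(wheat | x) = 0.0130012 / 0.013402746 ≈ 0.970

0.970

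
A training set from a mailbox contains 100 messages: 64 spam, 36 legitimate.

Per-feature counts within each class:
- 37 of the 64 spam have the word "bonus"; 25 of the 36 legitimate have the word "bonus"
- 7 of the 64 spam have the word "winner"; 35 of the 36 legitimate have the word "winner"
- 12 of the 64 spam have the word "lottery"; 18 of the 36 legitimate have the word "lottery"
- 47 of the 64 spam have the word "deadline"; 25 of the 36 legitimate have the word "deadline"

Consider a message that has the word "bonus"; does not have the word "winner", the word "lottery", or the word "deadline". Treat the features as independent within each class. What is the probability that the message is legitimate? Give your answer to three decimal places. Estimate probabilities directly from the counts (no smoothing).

spam: (64/100) × (37/64) × (57/64) × (52/64) × (17/64) = 0.071119537353515625
legitimate: (36/100) × (25/36) × (1/36) × (18/36) × (11/36) ≈ 0.00106096
P(legitimate | x) = 0.00106096 / 0.072180497353515625 ≈ 0.015

0.015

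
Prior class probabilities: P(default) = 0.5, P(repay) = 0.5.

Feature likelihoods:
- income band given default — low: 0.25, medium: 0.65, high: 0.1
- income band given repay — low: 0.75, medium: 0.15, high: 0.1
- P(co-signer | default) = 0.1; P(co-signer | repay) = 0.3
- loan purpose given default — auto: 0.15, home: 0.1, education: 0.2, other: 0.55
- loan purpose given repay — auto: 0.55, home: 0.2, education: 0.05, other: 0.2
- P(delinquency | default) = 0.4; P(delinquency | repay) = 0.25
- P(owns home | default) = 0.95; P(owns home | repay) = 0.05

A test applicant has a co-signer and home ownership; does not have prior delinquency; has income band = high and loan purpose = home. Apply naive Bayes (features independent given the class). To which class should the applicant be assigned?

default

default: 0.5 × 0.1 × 0.1 × 0.1 × (1−0.4) × 0.95 = 0.000285
repay: 0.5 × 0.1 × 0.3 × 0.2 × (1−0.25) × 0.05 = 0.0001125
Highest score → default.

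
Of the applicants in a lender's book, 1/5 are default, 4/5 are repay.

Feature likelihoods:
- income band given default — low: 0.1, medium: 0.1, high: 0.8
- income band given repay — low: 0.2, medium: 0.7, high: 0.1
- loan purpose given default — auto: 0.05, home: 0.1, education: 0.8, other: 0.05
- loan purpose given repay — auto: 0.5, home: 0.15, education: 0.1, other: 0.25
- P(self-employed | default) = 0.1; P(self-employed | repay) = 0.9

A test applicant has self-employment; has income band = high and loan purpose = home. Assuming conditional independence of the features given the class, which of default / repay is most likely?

default: 0.2 × 0.8 × 0.1 × 0.1 = 0.0016
repay: 0.8 × 0.1 × 0.15 × 0.9 = 0.0108
Highest score → repay.

repay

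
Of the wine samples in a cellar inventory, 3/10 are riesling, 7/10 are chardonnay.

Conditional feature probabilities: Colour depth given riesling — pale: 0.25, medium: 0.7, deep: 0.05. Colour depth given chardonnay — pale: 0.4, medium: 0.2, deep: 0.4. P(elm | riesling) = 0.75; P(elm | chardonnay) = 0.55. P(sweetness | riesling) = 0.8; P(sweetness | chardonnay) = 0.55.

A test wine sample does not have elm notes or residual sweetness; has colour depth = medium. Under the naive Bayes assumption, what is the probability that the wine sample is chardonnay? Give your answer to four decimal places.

0.7297

riesling: 0.3 × 0.7 × (1−0.75) × (1−0.8) = 0.0105
chardonnay: 0.7 × 0.2 × (1−0.55) × (1−0.55) = 0.02835
P(chardonnay | x) = 0.02835 / 0.03885 ≈ 0.7297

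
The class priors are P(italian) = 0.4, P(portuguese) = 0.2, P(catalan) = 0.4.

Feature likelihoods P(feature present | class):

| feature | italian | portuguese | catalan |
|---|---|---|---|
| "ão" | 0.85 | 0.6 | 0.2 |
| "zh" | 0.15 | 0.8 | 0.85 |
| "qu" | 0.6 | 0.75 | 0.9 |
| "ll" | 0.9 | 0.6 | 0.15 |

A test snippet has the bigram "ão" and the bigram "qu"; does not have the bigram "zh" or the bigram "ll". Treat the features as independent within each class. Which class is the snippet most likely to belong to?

italian: 0.4 × 0.85 × (1−0.15) × 0.6 × (1−0.9) = 0.01734
portuguese: 0.2 × 0.6 × (1−0.8) × 0.75 × (1−0.6) = 0.0072
catalan: 0.4 × 0.2 × (1−0.85) × 0.9 × (1−0.15) = 0.00918
Highest score → italian.

italian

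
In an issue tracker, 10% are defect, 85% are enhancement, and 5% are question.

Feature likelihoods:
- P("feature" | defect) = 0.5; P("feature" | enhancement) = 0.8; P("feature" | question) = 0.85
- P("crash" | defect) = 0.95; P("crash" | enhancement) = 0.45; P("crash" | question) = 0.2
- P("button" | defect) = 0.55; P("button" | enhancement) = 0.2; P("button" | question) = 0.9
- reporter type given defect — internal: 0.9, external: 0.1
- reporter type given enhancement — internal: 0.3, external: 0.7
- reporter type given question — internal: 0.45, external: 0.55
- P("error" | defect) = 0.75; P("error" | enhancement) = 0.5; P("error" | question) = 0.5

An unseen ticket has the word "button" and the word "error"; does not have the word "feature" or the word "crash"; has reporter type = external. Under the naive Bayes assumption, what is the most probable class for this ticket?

defect: 0.1 × (1−0.5) × (1−0.95) × 0.55 × 0.1 × 0.75 = 0.000103125
enhancement: 0.85 × (1−0.8) × (1−0.45) × 0.2 × 0.7 × 0.5 = 0.006545
question: 0.05 × (1−0.85) × (1−0.2) × 0.9 × 0.55 × 0.5 = 0.001485
Highest score → enhancement.

enhancement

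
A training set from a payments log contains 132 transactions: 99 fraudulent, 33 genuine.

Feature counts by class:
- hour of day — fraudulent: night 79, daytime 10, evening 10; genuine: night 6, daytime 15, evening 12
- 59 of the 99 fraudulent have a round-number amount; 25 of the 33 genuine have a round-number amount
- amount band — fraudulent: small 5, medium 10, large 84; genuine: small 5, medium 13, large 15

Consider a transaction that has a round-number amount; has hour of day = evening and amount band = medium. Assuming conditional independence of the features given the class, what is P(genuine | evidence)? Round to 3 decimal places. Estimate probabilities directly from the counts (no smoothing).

0.856

fraudulent: (99/132) × (10/99) × (59/99) × (10/99) ≈ 0.00456045
genuine: (33/132) × (12/33) × (25/33) × (13/33) ≈ 0.0271308
P(genuine | x) = 0.0271308 / 0.03169125 ≈ 0.856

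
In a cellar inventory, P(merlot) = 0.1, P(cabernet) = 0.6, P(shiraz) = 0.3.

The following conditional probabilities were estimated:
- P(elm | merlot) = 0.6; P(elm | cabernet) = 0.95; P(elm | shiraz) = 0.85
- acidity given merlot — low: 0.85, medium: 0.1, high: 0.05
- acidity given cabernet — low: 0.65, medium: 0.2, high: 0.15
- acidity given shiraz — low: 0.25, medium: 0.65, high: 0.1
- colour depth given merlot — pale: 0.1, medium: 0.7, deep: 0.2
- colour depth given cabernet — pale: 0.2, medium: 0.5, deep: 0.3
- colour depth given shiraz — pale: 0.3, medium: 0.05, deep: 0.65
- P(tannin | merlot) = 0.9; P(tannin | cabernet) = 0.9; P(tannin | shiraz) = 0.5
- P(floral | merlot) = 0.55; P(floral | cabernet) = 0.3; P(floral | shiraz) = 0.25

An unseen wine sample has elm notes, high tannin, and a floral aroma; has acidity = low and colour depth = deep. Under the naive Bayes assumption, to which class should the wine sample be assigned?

merlot: 0.1 × 0.6 × 0.85 × 0.2 × 0.9 × 0.55 = 0.005049
cabernet: 0.6 × 0.95 × 0.65 × 0.3 × 0.9 × 0.3 = 0.0300105
shiraz: 0.3 × 0.85 × 0.25 × 0.65 × 0.5 × 0.25 = 0.0051796875
Highest score → cabernet.

cabernet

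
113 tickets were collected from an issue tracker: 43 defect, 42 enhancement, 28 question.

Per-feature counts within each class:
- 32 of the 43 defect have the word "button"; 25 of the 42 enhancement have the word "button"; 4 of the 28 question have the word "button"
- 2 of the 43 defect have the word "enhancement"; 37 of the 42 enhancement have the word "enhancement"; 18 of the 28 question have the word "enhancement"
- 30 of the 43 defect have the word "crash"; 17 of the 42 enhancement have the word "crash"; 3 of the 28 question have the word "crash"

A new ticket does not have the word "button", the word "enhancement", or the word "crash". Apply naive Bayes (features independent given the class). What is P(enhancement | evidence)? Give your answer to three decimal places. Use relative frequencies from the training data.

0.100

defect: (43/113) × (11/43) × (41/43) × (13/43) ≈ 0.0280611
enhancement: (42/113) × (17/42) × (5/42) × (25/42) ≈ 0.0106606
question: (28/113) × (24/28) × (10/28) × (25/28) ≈ 0.0677262
P(enhancement | x) = 0.0106606 / 0.1064479 ≈ 0.100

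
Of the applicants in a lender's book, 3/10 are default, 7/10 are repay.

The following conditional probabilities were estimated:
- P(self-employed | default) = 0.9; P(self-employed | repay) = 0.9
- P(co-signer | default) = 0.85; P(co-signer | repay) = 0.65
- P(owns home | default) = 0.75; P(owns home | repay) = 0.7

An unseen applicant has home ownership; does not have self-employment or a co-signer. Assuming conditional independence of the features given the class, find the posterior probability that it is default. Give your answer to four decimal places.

default: 0.3 × (1−0.9) × (1−0.85) × 0.75 = 0.003375
repay: 0.7 × (1−0.9) × (1−0.65) × 0.7 = 0.01715
P(default | x) = 0.003375 / 0.020525 ≈ 0.1644

0.1644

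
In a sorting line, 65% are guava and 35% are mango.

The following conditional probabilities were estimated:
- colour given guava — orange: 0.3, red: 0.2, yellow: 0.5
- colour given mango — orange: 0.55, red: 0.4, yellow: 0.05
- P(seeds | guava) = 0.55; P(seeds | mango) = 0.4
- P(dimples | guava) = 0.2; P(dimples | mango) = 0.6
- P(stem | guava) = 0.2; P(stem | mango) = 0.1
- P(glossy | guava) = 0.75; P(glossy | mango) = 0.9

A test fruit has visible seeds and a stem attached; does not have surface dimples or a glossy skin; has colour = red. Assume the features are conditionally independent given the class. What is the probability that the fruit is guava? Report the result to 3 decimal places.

guava: 0.65 × 0.2 × 0.55 × (1−0.2) × 0.2 × (1−0.75) = 0.00286
mango: 0.35 × 0.4 × 0.4 × (1−0.6) × 0.1 × (1−0.9) = 0.000224
P(guava | x) = 0.00286 / 0.003084 ≈ 0.927

0.927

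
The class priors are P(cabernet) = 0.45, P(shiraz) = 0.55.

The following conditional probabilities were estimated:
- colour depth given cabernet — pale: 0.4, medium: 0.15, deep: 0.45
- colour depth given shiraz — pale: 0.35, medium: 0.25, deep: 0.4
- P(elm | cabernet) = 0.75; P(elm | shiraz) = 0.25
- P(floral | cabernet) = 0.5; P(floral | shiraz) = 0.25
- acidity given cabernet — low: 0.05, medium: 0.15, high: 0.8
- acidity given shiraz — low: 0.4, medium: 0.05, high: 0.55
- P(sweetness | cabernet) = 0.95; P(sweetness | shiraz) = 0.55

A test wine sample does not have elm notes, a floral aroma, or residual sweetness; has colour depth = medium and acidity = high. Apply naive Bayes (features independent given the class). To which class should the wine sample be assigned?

shiraz

cabernet: 0.45 × 0.15 × (1−0.75) × (1−0.5) × 0.8 × (1−0.95) = 0.0003375
shiraz: 0.55 × 0.25 × (1−0.25) × (1−0.25) × 0.55 × (1−0.55) = 0.019142578125
Highest score → shiraz.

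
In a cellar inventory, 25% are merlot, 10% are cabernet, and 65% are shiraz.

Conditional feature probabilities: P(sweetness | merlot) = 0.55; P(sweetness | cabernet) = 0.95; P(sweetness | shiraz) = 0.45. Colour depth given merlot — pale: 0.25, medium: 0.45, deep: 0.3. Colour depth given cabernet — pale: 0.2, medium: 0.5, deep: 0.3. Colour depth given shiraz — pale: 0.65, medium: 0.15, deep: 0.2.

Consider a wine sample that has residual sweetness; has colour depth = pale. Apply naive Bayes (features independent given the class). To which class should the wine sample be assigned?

shiraz

merlot: 0.25 × 0.55 × 0.25 = 0.034375
cabernet: 0.1 × 0.95 × 0.2 = 0.019
shiraz: 0.65 × 0.45 × 0.65 = 0.190125
Highest score → shiraz.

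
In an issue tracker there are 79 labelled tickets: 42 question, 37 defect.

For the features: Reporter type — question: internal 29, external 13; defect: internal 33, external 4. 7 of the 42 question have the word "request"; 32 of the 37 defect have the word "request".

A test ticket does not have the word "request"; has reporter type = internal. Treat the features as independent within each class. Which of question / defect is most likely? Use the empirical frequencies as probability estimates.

question: (42/79) × (29/42) × (35/42) ≈ 0.305907
defect: (37/79) × (33/37) × (5/37) ≈ 0.0564489
Highest score → question.

question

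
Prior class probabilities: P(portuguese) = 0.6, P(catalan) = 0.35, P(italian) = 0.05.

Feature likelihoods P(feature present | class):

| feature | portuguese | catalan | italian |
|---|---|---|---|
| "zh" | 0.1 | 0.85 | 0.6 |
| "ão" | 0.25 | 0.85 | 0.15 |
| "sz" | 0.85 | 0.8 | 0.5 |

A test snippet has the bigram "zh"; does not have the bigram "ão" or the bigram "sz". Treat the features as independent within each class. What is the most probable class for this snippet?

portuguese: 0.6 × 0.1 × (1−0.25) × (1−0.85) = 0.00675
catalan: 0.35 × 0.85 × (1−0.85) × (1−0.8) = 0.008925
italian: 0.05 × 0.6 × (1−0.15) × (1−0.5) = 0.01275
Highest score → italian.

italian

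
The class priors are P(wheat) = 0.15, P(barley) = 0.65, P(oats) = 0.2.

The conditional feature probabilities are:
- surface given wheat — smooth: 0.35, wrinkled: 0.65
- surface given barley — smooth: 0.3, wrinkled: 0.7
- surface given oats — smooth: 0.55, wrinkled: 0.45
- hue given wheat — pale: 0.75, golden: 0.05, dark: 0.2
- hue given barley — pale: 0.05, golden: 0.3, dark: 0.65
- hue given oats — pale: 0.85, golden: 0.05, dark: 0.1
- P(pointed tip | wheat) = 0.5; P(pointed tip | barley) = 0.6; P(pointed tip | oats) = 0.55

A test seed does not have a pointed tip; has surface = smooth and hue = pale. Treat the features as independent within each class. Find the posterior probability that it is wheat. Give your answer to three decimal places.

0.300

wheat: 0.15 × 0.35 × 0.75 × (1−0.5) = 0.0196875
barley: 0.65 × 0.3 × 0.05 × (1−0.6) = 0.0039
oats: 0.2 × 0.55 × 0.85 × (1−0.55) = 0.042075
P(wheat | x) = 0.0196875 / 0.0656625 ≈ 0.300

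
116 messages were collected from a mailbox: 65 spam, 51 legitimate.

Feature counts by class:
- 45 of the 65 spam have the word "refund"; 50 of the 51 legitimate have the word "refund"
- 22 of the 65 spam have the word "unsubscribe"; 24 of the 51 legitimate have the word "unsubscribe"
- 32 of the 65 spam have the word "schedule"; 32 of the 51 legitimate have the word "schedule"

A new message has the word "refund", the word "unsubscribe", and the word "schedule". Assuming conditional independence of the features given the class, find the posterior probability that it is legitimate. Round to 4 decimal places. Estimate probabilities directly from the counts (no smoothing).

spam: (65/116) × (45/65) × (22/65) × (32/65) ≈ 0.0646399
legitimate: (51/116) × (50/51) × (24/51) × (32/51) ≈ 0.127272
P(legitimate | x) = 0.127272 / 0.1919119 ≈ 0.6632

0.6632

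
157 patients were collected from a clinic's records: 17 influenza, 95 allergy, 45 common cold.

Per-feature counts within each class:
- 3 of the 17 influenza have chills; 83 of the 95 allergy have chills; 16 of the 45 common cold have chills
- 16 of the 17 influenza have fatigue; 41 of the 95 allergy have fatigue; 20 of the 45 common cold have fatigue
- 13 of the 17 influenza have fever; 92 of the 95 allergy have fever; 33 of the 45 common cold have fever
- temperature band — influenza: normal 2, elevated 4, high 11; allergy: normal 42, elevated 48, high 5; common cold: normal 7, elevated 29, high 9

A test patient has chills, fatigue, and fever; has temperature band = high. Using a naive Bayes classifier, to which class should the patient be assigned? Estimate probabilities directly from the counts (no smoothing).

influenza: (17/157) × (3/17) × (16/17) × (13/17) × (11/17) ≈ 0.00889879
allergy: (95/157) × (83/95) × (41/95) × (92/95) × (5/95) ≈ 0.0116292
common cold: (45/157) × (16/45) × (20/45) × (33/45) × (9/45) ≈ 0.00664308
Highest score → allergy.

allergy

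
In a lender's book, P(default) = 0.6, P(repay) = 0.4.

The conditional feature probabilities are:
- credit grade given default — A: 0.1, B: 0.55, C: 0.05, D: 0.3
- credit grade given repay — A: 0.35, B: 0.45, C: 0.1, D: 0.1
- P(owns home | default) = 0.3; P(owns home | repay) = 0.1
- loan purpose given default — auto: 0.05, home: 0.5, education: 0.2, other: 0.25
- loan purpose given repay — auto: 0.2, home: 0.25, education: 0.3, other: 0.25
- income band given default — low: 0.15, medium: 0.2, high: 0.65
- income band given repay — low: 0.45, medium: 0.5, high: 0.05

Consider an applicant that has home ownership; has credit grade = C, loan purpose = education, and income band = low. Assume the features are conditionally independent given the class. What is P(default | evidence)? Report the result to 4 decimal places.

0.3333

default: 0.6 × 0.05 × 0.3 × 0.2 × 0.15 = 0.00027
repay: 0.4 × 0.1 × 0.1 × 0.3 × 0.45 = 0.00054
P(default | x) = 0.00027 / 0.00081 ≈ 0.3333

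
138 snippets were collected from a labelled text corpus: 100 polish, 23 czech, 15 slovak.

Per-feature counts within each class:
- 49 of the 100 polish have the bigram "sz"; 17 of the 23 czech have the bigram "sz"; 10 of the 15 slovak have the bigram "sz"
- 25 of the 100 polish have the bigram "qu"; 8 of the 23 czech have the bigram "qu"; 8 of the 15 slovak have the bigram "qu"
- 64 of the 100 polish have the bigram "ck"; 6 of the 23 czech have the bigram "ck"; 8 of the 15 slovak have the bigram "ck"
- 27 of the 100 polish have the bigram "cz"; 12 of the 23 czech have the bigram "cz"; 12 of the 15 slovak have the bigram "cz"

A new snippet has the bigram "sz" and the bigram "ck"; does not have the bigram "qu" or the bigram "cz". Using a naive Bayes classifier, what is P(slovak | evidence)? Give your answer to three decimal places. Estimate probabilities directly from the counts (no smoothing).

polish: (100/138) × (49/100) × (75/100) × (64/100) × (73/100) ≈ 0.124417
czech: (23/138) × (17/23) × (15/23) × (6/23) × (11/23) ≈ 0.0100235
slovak: (15/138) × (10/15) × (7/15) × (8/15) × (3/15) ≈ 0.00360709
P(slovak | x) = 0.00360709 / 0.13804759 ≈ 0.026

0.026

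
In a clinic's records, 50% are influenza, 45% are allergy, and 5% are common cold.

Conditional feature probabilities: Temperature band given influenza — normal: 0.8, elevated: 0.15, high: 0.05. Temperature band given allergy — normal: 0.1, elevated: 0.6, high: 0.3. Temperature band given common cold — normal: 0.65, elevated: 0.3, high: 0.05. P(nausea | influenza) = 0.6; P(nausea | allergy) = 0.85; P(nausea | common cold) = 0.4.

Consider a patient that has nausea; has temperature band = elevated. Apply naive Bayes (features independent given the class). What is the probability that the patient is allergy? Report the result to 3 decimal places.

0.818

influenza: 0.5 × 0.15 × 0.6 = 0.045
allergy: 0.45 × 0.6 × 0.85 = 0.2295
common cold: 0.05 × 0.3 × 0.4 = 0.006
P(allergy | x) = 0.2295 / 0.2805 ≈ 0.818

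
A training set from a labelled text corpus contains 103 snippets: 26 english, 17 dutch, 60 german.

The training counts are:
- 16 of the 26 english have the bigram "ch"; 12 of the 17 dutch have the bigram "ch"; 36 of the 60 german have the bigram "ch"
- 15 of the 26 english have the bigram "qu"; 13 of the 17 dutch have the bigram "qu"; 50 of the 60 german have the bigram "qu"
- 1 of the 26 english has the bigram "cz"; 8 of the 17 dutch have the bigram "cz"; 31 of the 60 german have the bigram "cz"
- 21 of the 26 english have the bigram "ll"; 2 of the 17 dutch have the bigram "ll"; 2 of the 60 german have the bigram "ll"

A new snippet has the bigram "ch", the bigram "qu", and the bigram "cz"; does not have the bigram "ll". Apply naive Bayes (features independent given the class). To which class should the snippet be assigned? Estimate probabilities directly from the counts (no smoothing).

german

english: (26/103) × (16/26) × (15/26) × (1/26) × (5/26) ≈ 0.000662863
dutch: (17/103) × (12/17) × (13/17) × (8/17) × (15/17) ≈ 0.0369932
german: (60/103) × (36/60) × (50/60) × (31/60) × (58/60) ≈ 0.145469
Highest score → german.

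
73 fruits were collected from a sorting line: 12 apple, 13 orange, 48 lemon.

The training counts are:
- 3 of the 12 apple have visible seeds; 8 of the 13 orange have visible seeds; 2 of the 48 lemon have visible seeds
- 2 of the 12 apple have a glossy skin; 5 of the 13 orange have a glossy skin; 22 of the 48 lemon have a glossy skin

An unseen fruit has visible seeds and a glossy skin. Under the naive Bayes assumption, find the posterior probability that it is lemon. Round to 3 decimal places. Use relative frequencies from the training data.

apple: (12/73) × (3/12) × (2/12) ≈ 0.00684932
orange: (13/73) × (8/13) × (5/13) ≈ 0.0421496
lemon: (48/73) × (2/48) × (22/48) ≈ 0.0125571
P(lemon | x) = 0.0125571 / 0.06155602 ≈ 0.204

0.204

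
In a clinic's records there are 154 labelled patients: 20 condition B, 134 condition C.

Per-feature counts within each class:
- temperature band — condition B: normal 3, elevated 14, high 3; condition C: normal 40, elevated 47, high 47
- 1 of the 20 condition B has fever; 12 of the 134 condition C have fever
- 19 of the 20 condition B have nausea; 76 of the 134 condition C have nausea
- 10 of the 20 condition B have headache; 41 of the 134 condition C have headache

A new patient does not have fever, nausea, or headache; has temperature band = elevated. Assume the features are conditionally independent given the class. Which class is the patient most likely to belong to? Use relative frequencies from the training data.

condition C

condition B: (20/154) × (14/20) × (19/20) × (1/20) × (10/20) ≈ 0.00215909
condition C: (134/154) × (47/134) × (122/134) × (58/134) × (93/134) ≈ 0.0834706
Highest score → condition C.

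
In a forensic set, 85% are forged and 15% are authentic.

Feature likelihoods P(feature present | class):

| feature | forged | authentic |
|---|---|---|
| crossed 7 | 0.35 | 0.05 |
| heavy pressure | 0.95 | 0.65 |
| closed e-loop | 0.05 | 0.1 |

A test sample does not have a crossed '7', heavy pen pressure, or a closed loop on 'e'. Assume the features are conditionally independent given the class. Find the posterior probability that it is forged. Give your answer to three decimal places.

0.369

forged: 0.85 × (1−0.35) × (1−0.95) × (1−0.05) = 0.02624375
authentic: 0.15 × (1−0.05) × (1−0.65) × (1−0.1) = 0.0448875
P(forged | x) = 0.02624375 / 0.07113125 ≈ 0.369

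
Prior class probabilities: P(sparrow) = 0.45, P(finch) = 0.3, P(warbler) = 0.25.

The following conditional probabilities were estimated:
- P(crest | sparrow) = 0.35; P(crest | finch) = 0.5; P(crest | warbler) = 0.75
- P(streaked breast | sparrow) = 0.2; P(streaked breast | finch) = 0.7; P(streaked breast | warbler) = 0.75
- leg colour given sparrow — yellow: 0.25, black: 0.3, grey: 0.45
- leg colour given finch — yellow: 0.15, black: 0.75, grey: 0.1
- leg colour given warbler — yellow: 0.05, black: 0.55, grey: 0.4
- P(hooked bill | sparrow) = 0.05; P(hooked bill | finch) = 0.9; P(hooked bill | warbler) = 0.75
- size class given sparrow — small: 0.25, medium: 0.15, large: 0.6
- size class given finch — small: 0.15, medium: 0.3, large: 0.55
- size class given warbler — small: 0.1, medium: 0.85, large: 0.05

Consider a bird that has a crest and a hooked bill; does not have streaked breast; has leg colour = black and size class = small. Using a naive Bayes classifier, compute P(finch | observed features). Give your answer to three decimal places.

sparrow: 0.45 × 0.35 × (1−0.2) × 0.3 × 0.05 × 0.25 = 0.0004725
finch: 0.3 × 0.5 × (1−0.7) × 0.75 × 0.9 × 0.15 = 0.00455625
warbler: 0.25 × 0.75 × (1−0.75) × 0.55 × 0.75 × 0.1 = 0.00193359375
P(finch | x) = 0.00455625 / 0.00696234375 ≈ 0.654

0.654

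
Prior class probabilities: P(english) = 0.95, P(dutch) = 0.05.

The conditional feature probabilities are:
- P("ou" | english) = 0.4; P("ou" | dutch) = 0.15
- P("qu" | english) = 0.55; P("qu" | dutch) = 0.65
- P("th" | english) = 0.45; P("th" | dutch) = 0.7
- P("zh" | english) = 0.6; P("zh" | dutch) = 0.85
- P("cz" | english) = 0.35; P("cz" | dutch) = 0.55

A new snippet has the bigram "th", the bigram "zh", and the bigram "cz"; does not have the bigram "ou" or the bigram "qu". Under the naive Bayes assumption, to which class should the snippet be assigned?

english

english: 0.95 × (1−0.4) × (1−0.55) × 0.45 × 0.6 × 0.35 = 0.02423925
dutch: 0.05 × (1−0.15) × (1−0.65) × 0.7 × 0.85 × 0.55 = 0.00486784375
Highest score → english.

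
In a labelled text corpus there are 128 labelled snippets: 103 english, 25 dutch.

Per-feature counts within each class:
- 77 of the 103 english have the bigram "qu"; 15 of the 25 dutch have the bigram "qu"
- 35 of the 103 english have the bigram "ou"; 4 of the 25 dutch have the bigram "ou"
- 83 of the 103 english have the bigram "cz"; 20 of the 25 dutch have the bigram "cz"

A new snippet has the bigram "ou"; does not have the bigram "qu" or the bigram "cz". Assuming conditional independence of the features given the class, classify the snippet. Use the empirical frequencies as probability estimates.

english

english: (103/128) × (26/103) × (35/103) × (20/103) ≈ 0.0134025
dutch: (25/128) × (10/25) × (4/25) × (5/25) = 0.0025
Highest score → english.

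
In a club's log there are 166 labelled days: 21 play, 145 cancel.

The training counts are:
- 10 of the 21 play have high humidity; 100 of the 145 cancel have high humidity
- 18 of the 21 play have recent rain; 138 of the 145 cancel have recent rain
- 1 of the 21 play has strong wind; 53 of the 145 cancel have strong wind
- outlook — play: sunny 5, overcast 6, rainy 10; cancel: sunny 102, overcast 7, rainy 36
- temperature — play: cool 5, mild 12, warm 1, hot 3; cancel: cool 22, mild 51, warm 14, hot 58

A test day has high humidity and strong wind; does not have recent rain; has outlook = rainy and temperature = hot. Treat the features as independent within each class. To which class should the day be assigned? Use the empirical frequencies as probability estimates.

play: (21/166) × (10/21) × (3/21) × (1/21) × (10/21) × (3/21) ≈ 0.0000278777
cancel: (145/166) × (100/145) × (7/145) × (53/145) × (36/145) × (58/145) ≈ 0.00105566
Highest score → cancel.

cancel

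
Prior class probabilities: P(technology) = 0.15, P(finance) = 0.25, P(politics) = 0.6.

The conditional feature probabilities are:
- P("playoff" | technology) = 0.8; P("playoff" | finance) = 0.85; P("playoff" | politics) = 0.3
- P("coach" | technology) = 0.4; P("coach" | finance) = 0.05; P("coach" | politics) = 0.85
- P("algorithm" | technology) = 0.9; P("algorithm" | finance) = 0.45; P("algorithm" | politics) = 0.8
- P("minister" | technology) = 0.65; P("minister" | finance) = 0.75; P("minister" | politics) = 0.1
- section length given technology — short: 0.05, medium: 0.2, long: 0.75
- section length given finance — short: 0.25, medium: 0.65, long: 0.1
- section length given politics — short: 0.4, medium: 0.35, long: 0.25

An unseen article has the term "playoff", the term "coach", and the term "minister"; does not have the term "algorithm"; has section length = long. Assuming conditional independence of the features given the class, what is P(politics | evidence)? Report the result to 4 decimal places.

0.2159

technology: 0.15 × 0.8 × 0.4 × (1−0.9) × 0.65 × 0.75 = 0.00234
finance: 0.25 × 0.85 × 0.05 × (1−0.45) × 0.75 × 0.1 = 0.00043828125
politics: 0.6 × 0.3 × 0.85 × (1−0.8) × 0.1 × 0.25 = 0.000765
P(politics | x) = 0.000765 / 0.00354328125 ≈ 0.2159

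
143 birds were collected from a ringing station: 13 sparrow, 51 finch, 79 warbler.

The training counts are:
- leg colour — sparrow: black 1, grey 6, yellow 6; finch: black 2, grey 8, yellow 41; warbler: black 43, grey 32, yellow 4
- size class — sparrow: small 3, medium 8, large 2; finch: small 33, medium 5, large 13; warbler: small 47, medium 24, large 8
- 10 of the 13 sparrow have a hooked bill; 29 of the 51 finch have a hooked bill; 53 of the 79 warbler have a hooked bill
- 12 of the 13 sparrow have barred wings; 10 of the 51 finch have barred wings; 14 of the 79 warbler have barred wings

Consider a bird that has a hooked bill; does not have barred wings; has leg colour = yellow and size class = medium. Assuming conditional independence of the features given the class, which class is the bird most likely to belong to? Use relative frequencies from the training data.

sparrow: (13/143) × (6/13) × (8/13) × (10/13) × (1/13) ≈ 0.00152783
finch: (51/143) × (41/51) × (5/51) × (29/51) × (41/51) ≈ 0.0128496
warbler: (79/143) × (4/79) × (24/79) × (53/79) × (65/79) ≈ 0.00469076
Highest score → finch.

finch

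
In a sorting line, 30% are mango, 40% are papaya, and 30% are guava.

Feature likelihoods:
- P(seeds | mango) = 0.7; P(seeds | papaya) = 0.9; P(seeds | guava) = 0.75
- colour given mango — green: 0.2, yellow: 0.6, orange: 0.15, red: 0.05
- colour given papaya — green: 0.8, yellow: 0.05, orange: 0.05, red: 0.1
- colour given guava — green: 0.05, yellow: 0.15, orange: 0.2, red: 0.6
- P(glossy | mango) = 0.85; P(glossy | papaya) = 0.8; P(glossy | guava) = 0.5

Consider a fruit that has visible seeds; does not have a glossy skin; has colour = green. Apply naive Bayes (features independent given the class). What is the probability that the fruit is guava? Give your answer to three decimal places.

mango: 0.3 × 0.7 × 0.2 × (1−0.85) = 0.0063
papaya: 0.4 × 0.9 × 0.8 × (1−0.8) = 0.0576
guava: 0.3 × 0.75 × 0.05 × (1−0.5) = 0.005625
P(guava | x) = 0.005625 / 0.069525 ≈ 0.081

0.081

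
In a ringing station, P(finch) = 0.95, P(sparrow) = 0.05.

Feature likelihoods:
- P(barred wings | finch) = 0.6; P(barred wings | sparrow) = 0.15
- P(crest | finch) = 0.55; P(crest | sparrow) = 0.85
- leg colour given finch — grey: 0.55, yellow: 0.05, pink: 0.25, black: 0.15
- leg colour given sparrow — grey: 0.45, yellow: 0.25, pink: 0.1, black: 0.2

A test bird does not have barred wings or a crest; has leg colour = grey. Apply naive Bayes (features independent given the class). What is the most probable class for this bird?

finch: 0.95 × (1−0.6) × (1−0.55) × 0.55 = 0.09405
sparrow: 0.05 × (1−0.15) × (1−0.85) × 0.45 = 0.00286875
Highest score → finch.

finch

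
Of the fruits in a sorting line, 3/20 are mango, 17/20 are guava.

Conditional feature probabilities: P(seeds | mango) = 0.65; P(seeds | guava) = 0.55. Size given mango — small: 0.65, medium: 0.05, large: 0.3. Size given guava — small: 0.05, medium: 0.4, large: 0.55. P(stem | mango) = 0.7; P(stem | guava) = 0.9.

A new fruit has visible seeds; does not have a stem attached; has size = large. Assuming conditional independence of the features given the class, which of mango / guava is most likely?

guava

mango: 0.15 × 0.65 × 0.3 × (1−0.7) = 0.008775
guava: 0.85 × 0.55 × 0.55 × (1−0.9) = 0.0257125
Highest score → guava.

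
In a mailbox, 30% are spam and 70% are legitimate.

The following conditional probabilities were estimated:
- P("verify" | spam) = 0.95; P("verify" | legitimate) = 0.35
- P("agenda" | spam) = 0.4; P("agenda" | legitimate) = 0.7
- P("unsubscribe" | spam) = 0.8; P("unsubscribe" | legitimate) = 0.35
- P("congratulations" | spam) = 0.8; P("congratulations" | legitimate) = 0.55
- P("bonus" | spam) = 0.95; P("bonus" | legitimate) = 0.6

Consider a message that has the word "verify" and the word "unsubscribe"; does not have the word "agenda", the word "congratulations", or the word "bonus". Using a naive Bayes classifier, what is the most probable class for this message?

legitimate

spam: 0.3 × 0.95 × (1−0.4) × 0.8 × (1−0.8) × (1−0.95) = 0.001368
legitimate: 0.7 × 0.35 × (1−0.7) × 0.35 × (1−0.55) × (1−0.6) = 0.0046305
Highest score → legitimate.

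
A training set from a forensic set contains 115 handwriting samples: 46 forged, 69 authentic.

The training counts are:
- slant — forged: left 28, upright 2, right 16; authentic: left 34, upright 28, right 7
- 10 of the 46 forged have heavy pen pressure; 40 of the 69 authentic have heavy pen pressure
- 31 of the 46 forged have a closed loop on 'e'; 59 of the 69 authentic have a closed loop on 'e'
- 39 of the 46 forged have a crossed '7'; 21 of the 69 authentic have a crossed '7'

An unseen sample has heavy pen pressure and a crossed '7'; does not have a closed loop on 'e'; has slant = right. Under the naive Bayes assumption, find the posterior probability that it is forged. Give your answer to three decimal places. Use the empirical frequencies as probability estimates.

0.843

forged: (46/115) × (16/46) × (10/46) × (15/46) × (39/46) ≈ 0.00836189
authentic: (69/115) × (7/69) × (40/69) × (10/69) × (21/69) ≈ 0.00155644
P(forged | x) = 0.00836189 / 0.00991833 ≈ 0.843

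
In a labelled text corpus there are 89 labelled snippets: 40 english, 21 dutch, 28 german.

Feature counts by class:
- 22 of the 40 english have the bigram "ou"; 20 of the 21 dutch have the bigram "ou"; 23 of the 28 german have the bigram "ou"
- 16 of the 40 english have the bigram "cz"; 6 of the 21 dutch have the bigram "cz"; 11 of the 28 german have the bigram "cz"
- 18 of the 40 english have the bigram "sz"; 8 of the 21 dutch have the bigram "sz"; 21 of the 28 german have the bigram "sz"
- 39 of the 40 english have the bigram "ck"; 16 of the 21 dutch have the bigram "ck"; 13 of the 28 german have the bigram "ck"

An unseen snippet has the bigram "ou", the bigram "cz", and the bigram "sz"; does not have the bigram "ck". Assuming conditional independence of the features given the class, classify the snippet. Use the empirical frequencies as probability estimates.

english: (40/89) × (22/40) × (16/40) × (18/40) × (1/40) ≈ 0.00111236
dutch: (21/89) × (20/21) × (6/21) × (8/21) × (5/21) ≈ 0.00582362
german: (28/89) × (23/28) × (11/28) × (21/28) × (15/28) ≈ 0.0407912
Highest score → german.

german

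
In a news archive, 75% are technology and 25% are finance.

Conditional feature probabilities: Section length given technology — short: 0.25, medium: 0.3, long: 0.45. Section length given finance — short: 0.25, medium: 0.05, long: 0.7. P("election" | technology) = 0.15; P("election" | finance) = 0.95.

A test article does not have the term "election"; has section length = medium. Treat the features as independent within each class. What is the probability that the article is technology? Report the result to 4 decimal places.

0.9967

technology: 0.75 × 0.3 × (1−0.15) = 0.19125
finance: 0.25 × 0.05 × (1−0.95) = 0.000625
P(technology | x) = 0.19125 / 0.191875 ≈ 0.9967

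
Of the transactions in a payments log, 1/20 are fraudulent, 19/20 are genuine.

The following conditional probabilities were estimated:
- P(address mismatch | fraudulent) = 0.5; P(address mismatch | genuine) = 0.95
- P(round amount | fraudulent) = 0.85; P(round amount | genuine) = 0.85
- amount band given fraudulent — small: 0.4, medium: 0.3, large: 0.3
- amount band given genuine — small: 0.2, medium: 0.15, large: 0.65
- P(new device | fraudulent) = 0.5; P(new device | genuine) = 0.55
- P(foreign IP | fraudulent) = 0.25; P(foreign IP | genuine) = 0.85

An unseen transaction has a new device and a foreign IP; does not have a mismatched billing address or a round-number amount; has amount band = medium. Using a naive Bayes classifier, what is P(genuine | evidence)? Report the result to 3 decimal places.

0.780

fraudulent: 0.05 × (1−0.5) × (1−0.85) × 0.3 × 0.5 × 0.25 = 0.000140625
genuine: 0.95 × (1−0.95) × (1−0.85) × 0.15 × 0.55 × 0.85 = 0.000499640625
P(genuine | x) = 0.000499640625 / 0.000640265625 ≈ 0.780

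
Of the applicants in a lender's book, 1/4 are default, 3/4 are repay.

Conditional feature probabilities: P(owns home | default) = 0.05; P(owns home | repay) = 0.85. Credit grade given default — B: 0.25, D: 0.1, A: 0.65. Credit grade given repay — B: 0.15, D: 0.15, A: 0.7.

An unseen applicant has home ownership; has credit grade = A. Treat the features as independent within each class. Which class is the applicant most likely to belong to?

default: 0.25 × 0.05 × 0.65 = 0.008125
repay: 0.75 × 0.85 × 0.7 = 0.44625
Highest score → repay.

repay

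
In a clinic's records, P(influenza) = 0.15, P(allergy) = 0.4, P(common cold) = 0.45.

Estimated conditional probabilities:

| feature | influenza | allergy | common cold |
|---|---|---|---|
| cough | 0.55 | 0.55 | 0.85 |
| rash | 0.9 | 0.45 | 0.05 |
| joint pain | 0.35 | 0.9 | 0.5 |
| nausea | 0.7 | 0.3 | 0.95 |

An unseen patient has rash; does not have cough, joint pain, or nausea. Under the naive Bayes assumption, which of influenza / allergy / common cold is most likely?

influenza: 0.15 × (1−0.55) × 0.9 × (1−0.35) × (1−0.7) = 0.01184625
allergy: 0.4 × (1−0.55) × 0.45 × (1−0.9) × (1−0.3) = 0.00567
common cold: 0.45 × (1−0.85) × 0.05 × (1−0.5) × (1−0.95) = 0.000084375
Highest score → influenza.

influenza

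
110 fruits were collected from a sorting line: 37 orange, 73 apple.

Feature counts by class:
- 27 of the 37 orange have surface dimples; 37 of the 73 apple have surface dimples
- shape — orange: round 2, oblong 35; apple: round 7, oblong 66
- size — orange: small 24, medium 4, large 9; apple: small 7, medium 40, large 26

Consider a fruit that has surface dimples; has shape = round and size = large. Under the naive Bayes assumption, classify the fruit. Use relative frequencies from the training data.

apple

orange: (37/110) × (27/37) × (2/37) × (9/37) ≈ 0.00322731
apple: (73/110) × (37/73) × (7/73) × (26/73) ≈ 0.0114877
Highest score → apple.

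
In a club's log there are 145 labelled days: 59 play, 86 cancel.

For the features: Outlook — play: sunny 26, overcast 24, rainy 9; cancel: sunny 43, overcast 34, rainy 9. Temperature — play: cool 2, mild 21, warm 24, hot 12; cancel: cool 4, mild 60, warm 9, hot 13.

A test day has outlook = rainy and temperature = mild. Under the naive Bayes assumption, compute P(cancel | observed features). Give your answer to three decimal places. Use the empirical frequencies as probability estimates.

0.662

play: (59/145) × (9/59) × (21/59) ≈ 0.0220923
cancel: (86/145) × (9/86) × (60/86) ≈ 0.0433039
P(cancel | x) = 0.0433039 / 0.0653962 ≈ 0.662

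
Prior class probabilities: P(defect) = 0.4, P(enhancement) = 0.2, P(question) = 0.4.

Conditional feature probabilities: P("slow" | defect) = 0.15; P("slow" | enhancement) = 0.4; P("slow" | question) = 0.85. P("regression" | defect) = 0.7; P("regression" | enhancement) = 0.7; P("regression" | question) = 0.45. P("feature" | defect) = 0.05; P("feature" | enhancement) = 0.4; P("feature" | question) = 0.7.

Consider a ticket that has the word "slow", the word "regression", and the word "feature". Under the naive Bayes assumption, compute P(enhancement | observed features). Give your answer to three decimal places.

0.170

defect: 0.4 × 0.15 × 0.7 × 0.05 = 0.0021
enhancement: 0.2 × 0.4 × 0.7 × 0.4 = 0.0224
question: 0.4 × 0.85 × 0.45 × 0.7 = 0.1071
P(enhancement | x) = 0.0224 / 0.1316 ≈ 0.170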